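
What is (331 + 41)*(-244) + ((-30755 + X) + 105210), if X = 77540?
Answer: 61227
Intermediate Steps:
(331 + 41)*(-244) + ((-30755 + X) + 105210) = (331 + 41)*(-244) + ((-30755 + 77540) + 105210) = 372*(-244) + (46785 + 105210) = -90768 + 151995 = 61227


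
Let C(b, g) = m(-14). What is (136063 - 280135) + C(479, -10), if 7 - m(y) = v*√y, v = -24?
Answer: -144065 + 24*I*√14 ≈ -1.4407e+5 + 89.8*I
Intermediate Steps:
m(y) = 7 + 24*√y (m(y) = 7 - (-24)*√y = 7 + 24*√y)
C(b, g) = 7 + 24*I*√14 (C(b, g) = 7 + 24*√(-14) = 7 + 24*(I*√14) = 7 + 24*I*√14)
(136063 - 280135) + C(479, -10) = (136063 - 280135) + (7 + 24*I*√14) = -144072 + (7 + 24*I*√14) = -144065 + 24*I*√14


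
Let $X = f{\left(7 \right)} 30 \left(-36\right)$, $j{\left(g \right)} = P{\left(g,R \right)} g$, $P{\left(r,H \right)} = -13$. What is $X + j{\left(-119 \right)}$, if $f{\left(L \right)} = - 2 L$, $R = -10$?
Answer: $16667$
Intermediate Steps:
$j{\left(g \right)} = - 13 g$
$X = 15120$ ($X = \left(-2\right) 7 \cdot 30 \left(-36\right) = \left(-14\right) 30 \left(-36\right) = \left(-420\right) \left(-36\right) = 15120$)
$X + j{\left(-119 \right)} = 15120 - -1547 = 15120 + 1547 = 16667$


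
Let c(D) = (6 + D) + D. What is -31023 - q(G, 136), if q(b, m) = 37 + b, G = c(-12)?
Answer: -31042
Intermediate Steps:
c(D) = 6 + 2*D
G = -18 (G = 6 + 2*(-12) = 6 - 24 = -18)
-31023 - q(G, 136) = -31023 - (37 - 18) = -31023 - 1*19 = -31023 - 19 = -31042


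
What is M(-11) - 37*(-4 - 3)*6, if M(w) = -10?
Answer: 1544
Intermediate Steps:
M(-11) - 37*(-4 - 3)*6 = -10 - 37*(-4 - 3)*6 = -10 - (-259)*6 = -10 - 37*(-42) = -10 + 1554 = 1544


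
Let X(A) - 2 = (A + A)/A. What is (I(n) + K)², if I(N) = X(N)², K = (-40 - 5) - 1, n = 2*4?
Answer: 900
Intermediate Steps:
X(A) = 4 (X(A) = 2 + (A + A)/A = 2 + (2*A)/A = 2 + 2 = 4)
n = 8
K = -46 (K = -45 - 1 = -46)
I(N) = 16 (I(N) = 4² = 16)
(I(n) + K)² = (16 - 46)² = (-30)² = 900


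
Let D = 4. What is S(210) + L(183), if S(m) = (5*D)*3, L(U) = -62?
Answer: -2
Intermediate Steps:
S(m) = 60 (S(m) = (5*4)*3 = 20*3 = 60)
S(210) + L(183) = 60 - 62 = -2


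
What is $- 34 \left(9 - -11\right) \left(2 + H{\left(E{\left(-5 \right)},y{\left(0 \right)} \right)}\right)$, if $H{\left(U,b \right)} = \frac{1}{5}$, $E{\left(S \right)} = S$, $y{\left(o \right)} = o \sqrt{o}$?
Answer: $-1496$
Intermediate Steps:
$y{\left(o \right)} = o^{\frac{3}{2}}$
$H{\left(U,b \right)} = \frac{1}{5}$
$- 34 \left(9 - -11\right) \left(2 + H{\left(E{\left(-5 \right)},y{\left(0 \right)} \right)}\right) = - 34 \left(9 - -11\right) \left(2 + \frac{1}{5}\right) = - 34 \left(9 + 11\right) \frac{11}{5} = \left(-34\right) 20 \cdot \frac{11}{5} = \left(-680\right) \frac{11}{5} = -1496$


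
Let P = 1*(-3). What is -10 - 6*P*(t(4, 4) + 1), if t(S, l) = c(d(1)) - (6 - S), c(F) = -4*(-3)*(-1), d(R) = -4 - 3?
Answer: -244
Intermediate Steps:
d(R) = -7
c(F) = -12 (c(F) = 12*(-1) = -12)
P = -3
t(S, l) = -18 + S (t(S, l) = -12 - (6 - S) = -12 + (-6 + S) = -18 + S)
-10 - 6*P*(t(4, 4) + 1) = -10 - (-18)*((-18 + 4) + 1) = -10 - (-18)*(-14 + 1) = -10 - (-18)*(-13) = -10 - 6*39 = -10 - 234 = -244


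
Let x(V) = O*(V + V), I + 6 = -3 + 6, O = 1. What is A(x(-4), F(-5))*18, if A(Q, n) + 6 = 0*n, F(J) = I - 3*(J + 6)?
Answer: -108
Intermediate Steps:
I = -3 (I = -6 + (-3 + 6) = -6 + 3 = -3)
F(J) = -21 - 3*J (F(J) = -3 - 3*(J + 6) = -3 - 3*(6 + J) = -3 + (-18 - 3*J) = -21 - 3*J)
x(V) = 2*V (x(V) = 1*(V + V) = 1*(2*V) = 2*V)
A(Q, n) = -6 (A(Q, n) = -6 + 0*n = -6 + 0 = -6)
A(x(-4), F(-5))*18 = -6*18 = -108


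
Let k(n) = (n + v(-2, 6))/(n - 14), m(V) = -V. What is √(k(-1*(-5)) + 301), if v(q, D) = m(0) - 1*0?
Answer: 52/3 ≈ 17.333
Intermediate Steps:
v(q, D) = 0 (v(q, D) = -1*0 - 1*0 = 0 + 0 = 0)
k(n) = n/(-14 + n) (k(n) = (n + 0)/(n - 14) = n/(-14 + n))
√(k(-1*(-5)) + 301) = √((-1*(-5))/(-14 - 1*(-5)) + 301) = √(5/(-14 + 5) + 301) = √(5/(-9) + 301) = √(5*(-⅑) + 301) = √(-5/9 + 301) = √(2704/9) = 52/3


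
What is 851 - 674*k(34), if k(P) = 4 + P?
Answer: -24761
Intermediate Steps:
851 - 674*k(34) = 851 - 674*(4 + 34) = 851 - 674*38 = 851 - 25612 = -24761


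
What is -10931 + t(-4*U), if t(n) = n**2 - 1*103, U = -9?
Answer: -9738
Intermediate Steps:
t(n) = -103 + n**2 (t(n) = n**2 - 103 = -103 + n**2)
-10931 + t(-4*U) = -10931 + (-103 + (-4*(-9))**2) = -10931 + (-103 + 36**2) = -10931 + (-103 + 1296) = -10931 + 1193 = -9738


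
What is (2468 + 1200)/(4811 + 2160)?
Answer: 3668/6971 ≈ 0.52618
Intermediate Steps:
(2468 + 1200)/(4811 + 2160) = 3668/6971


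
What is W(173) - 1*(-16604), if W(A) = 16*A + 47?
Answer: 19419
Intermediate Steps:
W(A) = 47 + 16*A
W(173) - 1*(-16604) = (47 + 16*173) - 1*(-16604) = (47 + 2768) + 16604 = 2815 + 16604 = 19419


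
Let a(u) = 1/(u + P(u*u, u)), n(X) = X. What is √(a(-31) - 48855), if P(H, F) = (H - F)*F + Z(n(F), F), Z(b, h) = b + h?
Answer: 14*I*√237149654195/30845 ≈ 221.03*I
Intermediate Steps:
P(H, F) = 2*F + F*(H - F) (P(H, F) = (H - F)*F + (F + F) = F*(H - F) + 2*F = 2*F + F*(H - F))
a(u) = 1/(u + u*(2 + u² - u)) (a(u) = 1/(u + u*(2 + u*u - u)) = 1/(u + u*(2 + u² - u)))
√(a(-31) - 48855) = √(1/((-31)*(3 + (-31)² - 1*(-31))) - 48855) = √(-1/(31*(3 + 961 + 31)) - 48855) = √(-1/31/995 - 48855) = √(-1/31*1/995 - 48855) = √(-1/30845 - 48855) = √(-1506932476/30845) = 14*I*√237149654195/30845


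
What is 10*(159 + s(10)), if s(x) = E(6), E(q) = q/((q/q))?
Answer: 1650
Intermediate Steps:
E(q) = q (E(q) = q/1 = q*1 = q)
s(x) = 6
10*(159 + s(10)) = 10*(159 + 6) = 10*165 = 1650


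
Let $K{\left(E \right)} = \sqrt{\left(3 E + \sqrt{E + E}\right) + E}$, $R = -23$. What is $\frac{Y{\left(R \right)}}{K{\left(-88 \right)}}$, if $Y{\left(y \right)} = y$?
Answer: $- \frac{23}{2 \sqrt{-88 + i \sqrt{11}}} \approx -0.023081 + 1.2253 i$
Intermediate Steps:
$K{\left(E \right)} = \sqrt{4 E + \sqrt{2} \sqrt{E}}$ ($K{\left(E \right)} = \sqrt{\left(3 E + \sqrt{2 E}\right) + E} = \sqrt{\left(3 E + \sqrt{2} \sqrt{E}\right) + E} = \sqrt{4 E + \sqrt{2} \sqrt{E}}$)
$\frac{Y{\left(R \right)}}{K{\left(-88 \right)}} = - \frac{23}{\sqrt{4 \left(-88\right) + \sqrt{2} \sqrt{-88}}} = - \frac{23}{\sqrt{-352 + \sqrt{2} \cdot 2 i \sqrt{22}}} = - \frac{23}{\sqrt{-352 + 4 i \sqrt{11}}}$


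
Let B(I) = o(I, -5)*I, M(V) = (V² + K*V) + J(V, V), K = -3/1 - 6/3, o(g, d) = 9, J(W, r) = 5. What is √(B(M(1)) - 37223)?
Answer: I*√37214 ≈ 192.91*I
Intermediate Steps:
K = -5 (K = -3*1 - 6*⅓ = -3 - 2 = -5)
M(V) = 5 + V² - 5*V (M(V) = (V² - 5*V) + 5 = 5 + V² - 5*V)
B(I) = 9*I
√(B(M(1)) - 37223) = √(9*(5 + 1² - 5*1) - 37223) = √(9*(5 + 1 - 5) - 37223) = √(9*1 - 37223) = √(9 - 37223) = √(-37214) = I*√37214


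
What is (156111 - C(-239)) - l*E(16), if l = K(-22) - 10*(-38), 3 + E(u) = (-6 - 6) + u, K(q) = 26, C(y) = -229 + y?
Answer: 156173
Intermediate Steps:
E(u) = -15 + u (E(u) = -3 + ((-6 - 6) + u) = -3 + (-12 + u) = -15 + u)
l = 406 (l = 26 - 10*(-38) = 26 - 1*(-380) = 26 + 380 = 406)
(156111 - C(-239)) - l*E(16) = (156111 - (-229 - 239)) - 406*(-15 + 16) = (156111 - 1*(-468)) - 406 = (156111 + 468) - 1*406 = 156579 - 406 = 156173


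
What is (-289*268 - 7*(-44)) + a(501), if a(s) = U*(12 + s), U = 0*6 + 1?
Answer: -76631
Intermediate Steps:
U = 1 (U = 0 + 1 = 1)
a(s) = 12 + s (a(s) = 1*(12 + s) = 12 + s)
(-289*268 - 7*(-44)) + a(501) = (-289*268 - 7*(-44)) + (12 + 501) = (-77452 + 308) + 513 = -77144 + 513 = -76631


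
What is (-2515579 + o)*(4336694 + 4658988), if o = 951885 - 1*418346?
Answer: -17829801551280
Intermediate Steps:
o = 533539 (o = 951885 - 418346 = 533539)
(-2515579 + o)*(4336694 + 4658988) = (-2515579 + 533539)*(4336694 + 4658988) = -1982040*8995682 = -17829801551280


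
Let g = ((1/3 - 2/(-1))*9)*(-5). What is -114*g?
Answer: 11970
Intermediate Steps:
g = -105 (g = ((1*(⅓) - 2*(-1))*9)*(-5) = ((⅓ + 2)*9)*(-5) = ((7/3)*9)*(-5) = 21*(-5) = -105)
-114*g = -114*(-105) = 11970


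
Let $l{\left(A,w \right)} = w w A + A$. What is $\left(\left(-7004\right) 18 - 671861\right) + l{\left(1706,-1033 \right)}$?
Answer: $1819657607$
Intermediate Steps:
$l{\left(A,w \right)} = A + A w^{2}$ ($l{\left(A,w \right)} = w^{2} A + A = A w^{2} + A = A + A w^{2}$)
$\left(\left(-7004\right) 18 - 671861\right) + l{\left(1706,-1033 \right)} = \left(\left(-7004\right) 18 - 671861\right) + 1706 \left(1 + \left(-1033\right)^{2}\right) = \left(-126072 - 671861\right) + 1706 \left(1 + 1067089\right) = -797933 + 1706 \cdot 1067090 = -797933 + 1820455540 = 1819657607$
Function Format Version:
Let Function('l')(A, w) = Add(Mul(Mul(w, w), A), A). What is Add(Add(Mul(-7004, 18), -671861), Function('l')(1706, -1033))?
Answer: 1819657607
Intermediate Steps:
Function('l')(A, w) = Add(A, Mul(A, Pow(w, 2))) (Function('l')(A, w) = Add(Mul(Pow(w, 2), A), A) = Add(Mul(A, Pow(w, 2)), A) = Add(A, Mul(A, Pow(w, 2))))
Add(Add(Mul(-7004, 18), -671861), Function('l')(1706, -1033)) = Add(Add(Mul(-7004, 18), -671861), Mul(1706, Add(1, Pow(-1033, 2)))) = Add(Add(-126072, -671861), Mul(1706, Add(1, 1067089))) = Add(-797933, Mul(1706, 1067090)) = Add(-797933, 1820455540) = 1819657607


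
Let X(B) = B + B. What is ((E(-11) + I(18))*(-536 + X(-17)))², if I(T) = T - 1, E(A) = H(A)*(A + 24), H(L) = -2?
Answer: 26316900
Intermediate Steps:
X(B) = 2*B
E(A) = -48 - 2*A (E(A) = -2*(A + 24) = -2*(24 + A) = -48 - 2*A)
I(T) = -1 + T
((E(-11) + I(18))*(-536 + X(-17)))² = (((-48 - 2*(-11)) + (-1 + 18))*(-536 + 2*(-17)))² = (((-48 + 22) + 17)*(-536 - 34))² = ((-26 + 17)*(-570))² = (-9*(-570))² = 5130² = 26316900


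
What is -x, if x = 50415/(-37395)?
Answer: 3361/2493 ≈ 1.3482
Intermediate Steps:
x = -3361/2493 (x = 50415*(-1/37395) = -3361/2493 ≈ -1.3482)
-x = -1*(-3361/2493) = 3361/2493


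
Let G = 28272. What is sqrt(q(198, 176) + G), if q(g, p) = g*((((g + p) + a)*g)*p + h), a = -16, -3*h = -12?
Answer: 2*sqrt(617548674) ≈ 49701.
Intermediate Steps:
h = 4 (h = -1/3*(-12) = 4)
q(g, p) = g*(4 + g*p*(-16 + g + p)) (q(g, p) = g*((((g + p) - 16)*g)*p + 4) = g*(((-16 + g + p)*g)*p + 4) = g*((g*(-16 + g + p))*p + 4) = g*(g*p*(-16 + g + p) + 4) = g*(4 + g*p*(-16 + g + p)))
sqrt(q(198, 176) + G) = sqrt(198*(4 + 198*176**2 + 176*198**2 - 16*198*176) + 28272) = sqrt(198*(4 + 198*30976 + 176*39204 - 557568) + 28272) = sqrt(198*(4 + 6133248 + 6899904 - 557568) + 28272) = sqrt(198*12475588 + 28272) = sqrt(2470166424 + 28272) = sqrt(2470194696) = 2*sqrt(617548674)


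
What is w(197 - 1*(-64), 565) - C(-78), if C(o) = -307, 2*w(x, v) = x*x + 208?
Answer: 68943/2 ≈ 34472.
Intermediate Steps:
w(x, v) = 104 + x**2/2 (w(x, v) = (x*x + 208)/2 = (x**2 + 208)/2 = (208 + x**2)/2 = 104 + x**2/2)
w(197 - 1*(-64), 565) - C(-78) = (104 + (197 - 1*(-64))**2/2) - 1*(-307) = (104 + (197 + 64)**2/2) + 307 = (104 + (1/2)*261**2) + 307 = (104 + (1/2)*68121) + 307 = (104 + 68121/2) + 307 = 68329/2 + 307 = 68943/2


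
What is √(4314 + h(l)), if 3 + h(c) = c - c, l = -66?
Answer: 3*√479 ≈ 65.658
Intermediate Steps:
h(c) = -3 (h(c) = -3 + (c - c) = -3 + 0 = -3)
√(4314 + h(l)) = √(4314 - 3) = √4311 = 3*√479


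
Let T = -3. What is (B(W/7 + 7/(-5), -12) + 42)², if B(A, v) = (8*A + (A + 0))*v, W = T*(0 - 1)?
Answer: 26440164/1225 ≈ 21584.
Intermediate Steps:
W = 3 (W = -3*(0 - 1) = -3*(-1) = 3)
B(A, v) = 9*A*v (B(A, v) = (8*A + A)*v = (9*A)*v = 9*A*v)
(B(W/7 + 7/(-5), -12) + 42)² = (9*(3/7 + 7/(-5))*(-12) + 42)² = (9*(3*(⅐) + 7*(-⅕))*(-12) + 42)² = (9*(3/7 - 7/5)*(-12) + 42)² = (9*(-34/35)*(-12) + 42)² = (3672/35 + 42)² = (5142/35)² = 26440164/1225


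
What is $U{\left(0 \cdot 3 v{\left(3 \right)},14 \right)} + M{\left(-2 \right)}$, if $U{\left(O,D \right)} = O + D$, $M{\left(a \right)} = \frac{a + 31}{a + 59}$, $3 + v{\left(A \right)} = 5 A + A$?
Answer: $\frac{827}{57} \approx 14.509$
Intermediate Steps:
$v{\left(A \right)} = -3 + 6 A$ ($v{\left(A \right)} = -3 + \left(5 A + A\right) = -3 + 6 A$)
$M{\left(a \right)} = \frac{31 + a}{59 + a}$
$U{\left(O,D \right)} = D + O$
$U{\left(0 \cdot 3 v{\left(3 \right)},14 \right)} + M{\left(-2 \right)} = \left(14 + 0 \cdot 3 \left(-3 + 6 \cdot 3\right)\right) + \frac{31 - 2}{59 - 2} = \left(14 + 0 \left(-3 + 18\right)\right) + \frac{1}{57} \cdot 29 = \left(14 + 0 \cdot 15\right) + \frac{1}{57} \cdot 29 = \left(14 + 0\right) + \frac{29}{57} = 14 + \frac{29}{57} = \frac{827}{57}$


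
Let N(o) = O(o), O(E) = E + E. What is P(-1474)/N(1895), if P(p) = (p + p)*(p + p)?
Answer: 4345352/1895 ≈ 2293.1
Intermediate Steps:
O(E) = 2*E
P(p) = 4*p² (P(p) = (2*p)*(2*p) = 4*p²)
N(o) = 2*o
P(-1474)/N(1895) = (4*(-1474)²)/((2*1895)) = (4*2172676)/3790 = 8690704*(1/3790) = 4345352/1895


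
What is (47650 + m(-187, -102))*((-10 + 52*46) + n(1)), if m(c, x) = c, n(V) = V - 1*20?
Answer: 112155069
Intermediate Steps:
n(V) = -20 + V (n(V) = V - 20 = -20 + V)
(47650 + m(-187, -102))*((-10 + 52*46) + n(1)) = (47650 - 187)*((-10 + 52*46) + (-20 + 1)) = 47463*((-10 + 2392) - 19) = 47463*(2382 - 19) = 47463*2363 = 112155069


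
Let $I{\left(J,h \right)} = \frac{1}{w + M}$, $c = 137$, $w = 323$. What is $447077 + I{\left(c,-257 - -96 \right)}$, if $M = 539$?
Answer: $\frac{385380375}{862} \approx 4.4708 \cdot 10^{5}$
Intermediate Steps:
$I{\left(J,h \right)} = \frac{1}{862}$ ($I{\left(J,h \right)} = \frac{1}{323 + 539} = \frac{1}{862}$)
$447077 + I{\left(c,-257 - -96 \right)} = 447077 + \frac{1}{862} = \frac{385380375}{862}$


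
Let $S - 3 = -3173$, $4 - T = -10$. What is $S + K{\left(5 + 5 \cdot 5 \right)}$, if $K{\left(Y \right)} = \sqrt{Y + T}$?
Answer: $-3170 + 2 \sqrt{11} \approx -3163.4$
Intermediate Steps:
$T = 14$ ($T = 4 - -10 = 4 + 10 = 14$)
$K{\left(Y \right)} = \sqrt{14 + Y}$ ($K{\left(Y \right)} = \sqrt{Y + 14} = \sqrt{14 + Y}$)
$S = -3170$ ($S = 3 - 3173 = -3170$)
$S + K{\left(5 + 5 \cdot 5 \right)} = -3170 + \sqrt{14 + \left(5 + 5 \cdot 5\right)} = -3170 + \sqrt{14 + \left(5 + 25\right)} = -3170 + \sqrt{14 + 30} = -3170 + \sqrt{44} = -3170 + 2 \sqrt{11}$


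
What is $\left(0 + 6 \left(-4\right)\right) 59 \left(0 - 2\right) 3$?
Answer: $8496$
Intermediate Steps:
$\left(0 + 6 \left(-4\right)\right) 59 \left(0 - 2\right) 3 = \left(0 - 24\right) 59 \left(\left(-2\right) 3\right) = \left(-24\right) 59 \left(-6\right) = \left(-1416\right) \left(-6\right) = 8496$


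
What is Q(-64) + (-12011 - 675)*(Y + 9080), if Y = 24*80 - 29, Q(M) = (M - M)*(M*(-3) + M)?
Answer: -139178106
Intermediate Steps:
Q(M) = 0 (Q(M) = 0*(-3*M + M) = 0*(-2*M) = 0)
Y = 1891 (Y = 1920 - 29 = 1891)
Q(-64) + (-12011 - 675)*(Y + 9080) = 0 + (-12011 - 675)*(1891 + 9080) = 0 - 12686*10971 = 0 - 139178106 = -139178106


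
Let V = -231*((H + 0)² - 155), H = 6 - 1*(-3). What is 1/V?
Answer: 1/17094 ≈ 5.8500e-5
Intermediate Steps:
H = 9 (H = 6 + 3 = 9)
V = 17094 (V = -231*((9 + 0)² - 155) = -231*(9² - 155) = -231*(81 - 155) = -231*(-74) = 17094)
1/V = 1/17094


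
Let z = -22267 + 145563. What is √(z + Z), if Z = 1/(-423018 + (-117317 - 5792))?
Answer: √36773611506559057/546127 ≈ 351.14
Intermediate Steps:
z = 123296
Z = -1/546127 (Z = 1/(-423018 - 123109) = 1/(-546127) = -1/546127 ≈ -1.8311e-6)
√(z + Z) = √(123296 - 1/546127) = √(67335274591/546127) = √36773611506559057/546127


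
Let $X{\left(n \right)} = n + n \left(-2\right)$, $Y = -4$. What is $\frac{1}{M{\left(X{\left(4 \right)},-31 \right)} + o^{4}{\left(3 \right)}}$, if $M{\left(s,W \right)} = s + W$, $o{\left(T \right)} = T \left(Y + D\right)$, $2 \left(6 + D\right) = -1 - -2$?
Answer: $\frac{16}{10555441} \approx 1.5158 \cdot 10^{-6}$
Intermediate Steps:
$D = - \frac{11}{2}$ ($D = -6 + \frac{-1 - -2}{2} = -6 + \frac{-1 + 2}{2} = -6 + \frac{1}{2} \cdot 1 = -6 + \frac{1}{2} = - \frac{11}{2} \approx -5.5$)
$o{\left(T \right)} = - \frac{19 T}{2}$ ($o{\left(T \right)} = T \left(-4 - \frac{11}{2}\right) = T \left(- \frac{19}{2}\right) = - \frac{19 T}{2}$)
$X{\left(n \right)} = - n$ ($X{\left(n \right)} = n - 2 n = - n$)
$M{\left(s,W \right)} = W + s$
$\frac{1}{M{\left(X{\left(4 \right)},-31 \right)} + o^{4}{\left(3 \right)}} = \frac{1}{\left(-31 - 4\right) + \left(\left(- \frac{19}{2}\right) 3\right)^{4}} = \frac{1}{\left(-31 - 4\right) + \left(- \frac{57}{2}\right)^{4}} = \frac{1}{-35 + \frac{10556001}{16}} = \frac{1}{\frac{10555441}{16}} = \frac{16}{10555441}$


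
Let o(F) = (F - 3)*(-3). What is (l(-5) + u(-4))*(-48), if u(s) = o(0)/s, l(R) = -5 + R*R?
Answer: -852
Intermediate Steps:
l(R) = -5 + R²
o(F) = 9 - 3*F (o(F) = (-3 + F)*(-3) = 9 - 3*F)
u(s) = 9/s (u(s) = (9 - 3*0)/s = (9 + 0)/s = 9/s)
(l(-5) + u(-4))*(-48) = ((-5 + (-5)²) + 9/(-4))*(-48) = ((-5 + 25) + 9*(-¼))*(-48) = (20 - 9/4)*(-48) = (71/4)*(-48) = -852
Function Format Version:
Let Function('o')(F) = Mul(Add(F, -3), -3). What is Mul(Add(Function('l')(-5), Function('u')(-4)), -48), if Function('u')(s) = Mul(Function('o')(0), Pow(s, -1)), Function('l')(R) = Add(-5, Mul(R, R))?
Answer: -852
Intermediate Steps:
Function('l')(R) = Add(-5, Pow(R, 2))
Function('o')(F) = Add(9, Mul(-3, F)) (Function('o')(F) = Mul(Add(-3, F), -3) = Add(9, Mul(-3, F)))
Function('u')(s) = Mul(9, Pow(s, -1)) (Function('u')(s) = Mul(Add(9, Mul(-3, 0)), Pow(s, -1)) = Mul(Add(9, 0), Pow(s, -1)) = Mul(9, Pow(s, -1)))
Mul(Add(Function('l')(-5), Function('u')(-4)), -48) = Mul(Add(Add(-5, Pow(-5, 2)), Mul(9, Pow(-4, -1))), -48) = Mul(Add(Add(-5, 25), Mul(9, Rational(-1, 4))), -48) = Mul(Add(20, Rational(-9, 4)), -48) = Mul(Rational(71, 4), -48) = -852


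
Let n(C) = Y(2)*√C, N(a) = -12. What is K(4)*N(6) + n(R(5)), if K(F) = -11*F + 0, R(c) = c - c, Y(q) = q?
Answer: 528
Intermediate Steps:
R(c) = 0
n(C) = 2*√C
K(F) = -11*F
K(4)*N(6) + n(R(5)) = -11*4*(-12) + 2*√0 = -44*(-12) + 2*0 = 528 + 0 = 528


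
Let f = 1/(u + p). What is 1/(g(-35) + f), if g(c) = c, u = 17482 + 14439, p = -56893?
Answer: -24972/874021 ≈ -0.028571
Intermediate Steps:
u = 31921
f = -1/24972 (f = 1/(31921 - 56893) = 1/(-24972) = -1/24972 ≈ -4.0045e-5)
1/(g(-35) + f) = 1/(-35 - 1/24972) = 1/(-874021/24972) = -24972/874021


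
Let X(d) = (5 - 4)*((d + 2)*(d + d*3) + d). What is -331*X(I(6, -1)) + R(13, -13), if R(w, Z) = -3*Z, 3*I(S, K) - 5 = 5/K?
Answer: 39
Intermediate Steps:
I(S, K) = 5/3 + 5/(3*K) (I(S, K) = 5/3 + (5/K)/3 = 5/3 + 5/(3*K))
X(d) = d + 4*d*(2 + d) (X(d) = 1*((2 + d)*(d + 3*d) + d) = 1*((2 + d)*(4*d) + d) = 1*(4*d*(2 + d) + d) = 1*(d + 4*d*(2 + d)) = d + 4*d*(2 + d))
-331*X(I(6, -1)) + R(13, -13) = -331*(5/3)*(1 - 1)/(-1)*(9 + 4*((5/3)*(1 - 1)/(-1))) - 3*(-13) = -331*(5/3)*(-1)*0*(9 + 4*((5/3)*(-1)*0)) + 39 = -0*(9 + 4*0) + 39 = -0*(9 + 0) + 39 = -0*9 + 39 = -331*0 + 39 = 0 + 39 = 39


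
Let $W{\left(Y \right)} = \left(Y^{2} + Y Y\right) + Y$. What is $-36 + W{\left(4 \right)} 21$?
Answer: $720$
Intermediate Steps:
$W{\left(Y \right)} = Y + 2 Y^{2}$ ($W{\left(Y \right)} = \left(Y^{2} + Y^{2}\right) + Y = 2 Y^{2} + Y = Y + 2 Y^{2}$)
$-36 + W{\left(4 \right)} 21 = -36 + 4 \left(1 + 2 \cdot 4\right) 21 = -36 + 4 \left(1 + 8\right) 21 = -36 + 4 \cdot 9 \cdot 21 = -36 + 36 \cdot 21 = -36 + 756 = 720$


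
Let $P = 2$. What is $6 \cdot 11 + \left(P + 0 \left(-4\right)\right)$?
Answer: $68$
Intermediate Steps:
$6 \cdot 11 + \left(P + 0 \left(-4\right)\right) = 6 \cdot 11 + \left(2 + 0 \left(-4\right)\right) = 66 + \left(2 + 0\right) = 66 + 2 = 68$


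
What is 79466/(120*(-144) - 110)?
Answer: -39733/8695 ≈ -4.5696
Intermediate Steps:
79466/(120*(-144) - 110) = 79466/(-17280 - 110) = 79466/(-17390) = 79466*(-1/17390) = -39733/8695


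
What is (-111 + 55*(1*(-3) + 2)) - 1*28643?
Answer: -28809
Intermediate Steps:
(-111 + 55*(1*(-3) + 2)) - 1*28643 = (-111 + 55*(-3 + 2)) - 28643 = (-111 + 55*(-1)) - 28643 = (-111 - 55) - 28643 = -166 - 28643 = -28809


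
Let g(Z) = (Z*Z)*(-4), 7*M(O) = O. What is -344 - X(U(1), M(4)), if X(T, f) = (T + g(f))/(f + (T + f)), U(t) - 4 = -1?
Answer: -69915/203 ≈ -344.41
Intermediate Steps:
M(O) = O/7
U(t) = 3 (U(t) = 4 - 1 = 3)
g(Z) = -4*Z² (g(Z) = Z²*(-4) = -4*Z²)
X(T, f) = (T - 4*f²)/(T + 2*f) (X(T, f) = (T - 4*f²)/(f + (T + f)) = (T - 4*f²)/(T + 2*f))
-344 - X(U(1), M(4)) = -344 - (3 - 4*((⅐)*4)²)/(3 + 2*((⅐)*4)) = -344 - (3 - 4*(4/7)²)/(3 + 2*(4/7)) = -344 - (3 - 4*16/49)/(3 + 8/7) = -344 - (3 - 64/49)/29/7 = -344 - 7*83/(29*49) = -344 - 1*83/203 = -344 - 83/203 = -69915/203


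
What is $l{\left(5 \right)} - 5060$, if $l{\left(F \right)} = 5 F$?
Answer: $-5035$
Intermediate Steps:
$l{\left(5 \right)} - 5060 = 5 \cdot 5 - 5060 = 25 - 5060 = -5035$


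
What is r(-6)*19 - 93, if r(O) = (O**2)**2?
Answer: 24531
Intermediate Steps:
r(O) = O**4
r(-6)*19 - 93 = (-6)**4*19 - 93 = 1296*19 - 93 = 24624 - 93 = 24531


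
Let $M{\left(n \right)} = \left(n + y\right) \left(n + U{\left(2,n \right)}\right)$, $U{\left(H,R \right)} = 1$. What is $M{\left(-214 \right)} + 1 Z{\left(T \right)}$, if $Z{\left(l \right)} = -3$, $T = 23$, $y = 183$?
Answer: $6600$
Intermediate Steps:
$M{\left(n \right)} = \left(1 + n\right) \left(183 + n\right)$ ($M{\left(n \right)} = \left(n + 183\right) \left(n + 1\right) = \left(183 + n\right) \left(1 + n\right) = \left(1 + n\right) \left(183 + n\right)$)
$M{\left(-214 \right)} + 1 Z{\left(T \right)} = \left(183 + \left(-214\right)^{2} + 184 \left(-214\right)\right) + 1 \left(-3\right) = \left(183 + 45796 - 39376\right) - 3 = 6603 - 3 = 6600$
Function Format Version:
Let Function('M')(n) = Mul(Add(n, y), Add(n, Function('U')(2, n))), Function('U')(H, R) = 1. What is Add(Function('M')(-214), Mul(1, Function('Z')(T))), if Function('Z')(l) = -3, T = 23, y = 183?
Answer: 6600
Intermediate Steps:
Function('M')(n) = Mul(Add(1, n), Add(183, n)) (Function('M')(n) = Mul(Add(n, 183), Add(n, 1)) = Mul(Add(183, n), Add(1, n)) = Mul(Add(1, n), Add(183, n)))
Add(Function('M')(-214), Mul(1, Function('Z')(T))) = Add(Add(183, Pow(-214, 2), Mul(184, -214)), Mul(1, -3)) = Add(Add(183, 45796, -39376), -3) = Add(6603, -3) = 6600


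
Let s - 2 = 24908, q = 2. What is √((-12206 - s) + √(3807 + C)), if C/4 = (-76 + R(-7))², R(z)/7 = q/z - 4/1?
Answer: √(-37116 + √48751) ≈ 192.08*I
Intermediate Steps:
s = 24910 (s = 2 + 24908 = 24910)
R(z) = -28 + 14/z (R(z) = 7*(2/z - 4/1) = 7*(2/z - 4*1) = 7*(2/z - 4) = 7*(-4 + 2/z) = -28 + 14/z)
C = 44944 (C = 4*(-76 + (-28 + 14/(-7)))² = 4*(-76 + (-28 + 14*(-⅐)))² = 4*(-76 + (-28 - 2))² = 4*(-76 - 30)² = 4*(-106)² = 4*11236 = 44944)
√((-12206 - s) + √(3807 + C)) = √((-12206 - 1*24910) + √(3807 + 44944)) = √((-12206 - 24910) + √48751) = √(-37116 + √48751)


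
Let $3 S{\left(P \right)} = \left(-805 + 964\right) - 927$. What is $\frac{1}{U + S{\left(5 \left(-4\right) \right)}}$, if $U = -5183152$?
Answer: $- \frac{1}{5183408} \approx -1.9292 \cdot 10^{-7}$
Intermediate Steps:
$S{\left(P \right)} = -256$ ($S{\left(P \right)} = \frac{\left(-805 + 964\right) - 927}{3} = \frac{159 - 927}{3} = \frac{1}{3} \left(-768\right) = -256$)
$\frac{1}{U + S{\left(5 \left(-4\right) \right)}} = \frac{1}{-5183152 - 256} = \frac{1}{-5183408} = - \frac{1}{5183408}$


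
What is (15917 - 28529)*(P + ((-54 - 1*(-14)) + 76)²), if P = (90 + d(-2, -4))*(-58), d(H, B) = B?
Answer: 46563504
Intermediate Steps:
P = -4988 (P = (90 - 4)*(-58) = 86*(-58) = -4988)
(15917 - 28529)*(P + ((-54 - 1*(-14)) + 76)²) = (15917 - 28529)*(-4988 + ((-54 - 1*(-14)) + 76)²) = -12612*(-4988 + ((-54 + 14) + 76)²) = -12612*(-4988 + (-40 + 76)²) = -12612*(-4988 + 36²) = -12612*(-4988 + 1296) = -12612*(-3692) = 46563504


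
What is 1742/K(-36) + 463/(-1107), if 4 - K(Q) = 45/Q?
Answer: 2567951/7749 ≈ 331.39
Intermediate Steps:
K(Q) = 4 - 45/Q
1742/K(-36) + 463/(-1107) = 1742/(4 - 45/(-36)) + 463/(-1107) = 1742/(4 - 45*(-1/36)) + 463*(-1/1107) = 1742/(4 + 5/4) - 463/1107 = 1742/(21/4) - 463/1107 = 1742*(4/21) - 463/1107 = 6968/21 - 463/1107 = 2567951/7749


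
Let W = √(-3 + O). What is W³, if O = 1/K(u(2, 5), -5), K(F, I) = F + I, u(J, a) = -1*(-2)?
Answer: -10*I*√30/9 ≈ -6.0858*I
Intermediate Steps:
u(J, a) = 2
O = -⅓ (O = 1/(2 - 5) = 1/(-3) = -⅓ ≈ -0.33333)
W = I*√30/3 (W = √(-3 - ⅓) = √(-10/3) = I*√30/3 ≈ 1.8257*I)
W³ = (I*√30/3)³ = -10*I*√30/9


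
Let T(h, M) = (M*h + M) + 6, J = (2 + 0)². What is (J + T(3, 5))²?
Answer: 900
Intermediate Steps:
J = 4 (J = 2² = 4)
T(h, M) = 6 + M + M*h (T(h, M) = (M + M*h) + 6 = 6 + M + M*h)
(J + T(3, 5))² = (4 + (6 + 5 + 5*3))² = (4 + (6 + 5 + 15))² = (4 + 26)² = 30² = 900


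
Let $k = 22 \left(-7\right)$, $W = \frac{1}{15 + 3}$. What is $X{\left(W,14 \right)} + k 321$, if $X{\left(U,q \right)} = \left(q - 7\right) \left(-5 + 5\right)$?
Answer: $-49434$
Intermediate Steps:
$W = \frac{1}{18} \approx 0.055556$
$X{\left(U,q \right)} = 0$ ($X{\left(U,q \right)} = \left(-7 + q\right) 0 = 0$)
$k = -154$
$X{\left(W,14 \right)} + k 321 = 0 - 49434 = -49434$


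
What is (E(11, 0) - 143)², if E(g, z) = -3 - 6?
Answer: 23104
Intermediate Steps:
E(g, z) = -9
(E(11, 0) - 143)² = (-9 - 143)² = (-152)² = 23104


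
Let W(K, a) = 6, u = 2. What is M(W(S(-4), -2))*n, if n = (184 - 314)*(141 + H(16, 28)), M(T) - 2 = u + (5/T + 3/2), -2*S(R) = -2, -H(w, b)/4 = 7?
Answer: -279110/3 ≈ -93037.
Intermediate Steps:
H(w, b) = -28 (H(w, b) = -4*7 = -28)
S(R) = 1 (S(R) = -½*(-2) = 1)
M(T) = 11/2 + 5/T (M(T) = 2 + (2 + (5/T + 3/2)) = 2 + (2 + (3/2 + 5/T)) = 2 + (7/2 + 5/T) = 11/2 + 5/T)
n = -14690 (n = (184 - 314)*(141 - 28) = -130*113 = -14690)
M(W(S(-4), -2))*n = (11/2 + 5/6)*(-14690) = (11/2 + 5*(⅙))*(-14690) = (11/2 + ⅚)*(-14690) = (19/3)*(-14690) = -279110/3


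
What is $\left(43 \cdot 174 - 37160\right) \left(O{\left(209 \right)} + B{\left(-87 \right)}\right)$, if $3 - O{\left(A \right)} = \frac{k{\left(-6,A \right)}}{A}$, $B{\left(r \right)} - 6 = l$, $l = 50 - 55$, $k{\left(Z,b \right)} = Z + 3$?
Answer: $-119138$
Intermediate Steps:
$k{\left(Z,b \right)} = 3 + Z$
$l = -5$ ($l = 50 - 55 = -5$)
$B{\left(r \right)} = 1$ ($B{\left(r \right)} = 6 - 5 = 1$)
$O{\left(A \right)} = 3 + \frac{3}{A}$ ($O{\left(A \right)} = 3 - \frac{3 - 6}{A} = 3 - - \frac{3}{A} = 3 + \frac{3}{A}$)
$\left(43 \cdot 174 - 37160\right) \left(O{\left(209 \right)} + B{\left(-87 \right)}\right) = \left(43 \cdot 174 - 37160\right) \left(\left(3 + \frac{3}{209}\right) + 1\right) = \left(7482 - 37160\right) \left(\left(3 + 3 \cdot \frac{1}{209}\right) + 1\right) = - 29678 \left(\left(3 + \frac{3}{209}\right) + 1\right) = - 29678 \left(\frac{630}{209} + 1\right) = \left(-29678\right) \frac{839}{209} = -119138$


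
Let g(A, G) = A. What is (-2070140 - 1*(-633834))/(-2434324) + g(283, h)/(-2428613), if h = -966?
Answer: 1743771254943/2956015456306 ≈ 0.58991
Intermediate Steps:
(-2070140 - 1*(-633834))/(-2434324) + g(283, h)/(-2428613) = (-2070140 - 1*(-633834))/(-2434324) + 283/(-2428613) = (-2070140 + 633834)*(-1/2434324) + 283*(-1/2428613) = -1436306*(-1/2434324) - 283/2428613 = 718153/1217162 - 283/2428613 = 1743771254943/2956015456306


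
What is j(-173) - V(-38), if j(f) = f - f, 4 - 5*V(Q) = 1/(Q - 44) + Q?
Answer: -689/82 ≈ -8.4024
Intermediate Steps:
V(Q) = ⅘ - Q/5 - 1/(5*(-44 + Q)) (V(Q) = ⅘ - (1/(Q - 44) + Q)/5 = ⅘ - (1/(-44 + Q) + Q)/5 = ⅘ - (Q + 1/(-44 + Q))/5 = ⅘ + (-Q/5 - 1/(5*(-44 + Q))) = ⅘ - Q/5 - 1/(5*(-44 + Q)))
j(f) = 0
j(-173) - V(-38) = 0 - (-177 - 1*(-38)² + 48*(-38))/(5*(-44 - 38)) = 0 - (-177 - 1*1444 - 1824)/(5*(-82)) = 0 - (-1)*(-177 - 1444 - 1824)/(5*82) = 0 - (-1)*(-3445)/(5*82) = 0 - 1*689/82 = 0 - 689/82 = -689/82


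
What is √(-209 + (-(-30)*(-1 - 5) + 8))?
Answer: I*√381 ≈ 19.519*I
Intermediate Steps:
√(-209 + (-(-30)*(-1 - 5) + 8)) = √(-209 + (-(-30)*(-6) + 8)) = √(-209 + (-6*30 + 8)) = √(-209 + (-180 + 8)) = √(-209 - 172) = √(-381) = I*√381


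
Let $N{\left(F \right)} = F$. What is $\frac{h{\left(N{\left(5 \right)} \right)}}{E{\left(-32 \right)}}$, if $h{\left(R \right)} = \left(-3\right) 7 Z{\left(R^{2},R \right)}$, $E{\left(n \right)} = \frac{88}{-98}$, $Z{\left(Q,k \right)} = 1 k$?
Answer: $\frac{5145}{44} \approx 116.93$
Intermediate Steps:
$Z{\left(Q,k \right)} = k$
$E{\left(n \right)} = - \frac{44}{49}$ ($E{\left(n \right)} = 88 \left(- \frac{1}{98}\right) = - \frac{44}{49}$)
$h{\left(R \right)} = - 21 R$ ($h{\left(R \right)} = \left(-3\right) 7 R = - 21 R$)
$\frac{h{\left(N{\left(5 \right)} \right)}}{E{\left(-32 \right)}} = \frac{\left(-21\right) 5}{- \frac{44}{49}} = \left(-105\right) \left(- \frac{49}{44}\right) = \frac{5145}{44}$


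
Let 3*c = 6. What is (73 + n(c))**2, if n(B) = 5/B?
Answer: 22801/4 ≈ 5700.3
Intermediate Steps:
c = 2 (c = (1/3)*6 = 2)
(73 + n(c))**2 = (73 + 5/2)**2 = (151/2)**2 = 22801/4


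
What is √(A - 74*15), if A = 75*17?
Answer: √165 ≈ 12.845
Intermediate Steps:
A = 1275
√(A - 74*15) = √(1275 - 74*15) = √(1275 - 1110) = √165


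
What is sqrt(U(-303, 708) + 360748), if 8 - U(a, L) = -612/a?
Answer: 2*sqrt(920012838)/101 ≈ 600.63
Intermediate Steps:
U(a, L) = 8 + 612/a (U(a, L) = 8 - (-612)/a = 8 + 612/a)
sqrt(U(-303, 708) + 360748) = sqrt((8 + 612/(-303)) + 360748) = sqrt((8 + 612*(-1/303)) + 360748) = sqrt((8 - 204/101) + 360748) = sqrt(604/101 + 360748) = sqrt(36436152/101) = 2*sqrt(920012838)/101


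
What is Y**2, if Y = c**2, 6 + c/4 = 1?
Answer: 160000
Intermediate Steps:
c = -20 (c = -24 + 4*1 = -24 + 4 = -20)
Y = 400 (Y = (-20)**2 = 400)
Y**2 = 400**2 = 160000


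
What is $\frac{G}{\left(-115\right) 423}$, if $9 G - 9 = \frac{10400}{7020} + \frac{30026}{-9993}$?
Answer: $- \frac{672439}{39374868285} \approx -1.7078 \cdot 10^{-5}$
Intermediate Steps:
$G = \frac{672439}{809433}$ ($G = 1 + \frac{\frac{10400}{7020} + \frac{30026}{-9993}}{9} = 1 + \frac{10400 \cdot \frac{1}{7020} + 30026 \left(- \frac{1}{9993}\right)}{9} = 1 + \frac{\frac{40}{27} - \frac{30026}{9993}}{9} = 1 + \frac{1}{9} \left(- \frac{136994}{89937}\right) = 1 - \frac{136994}{809433} = \frac{672439}{809433} \approx 0.83075$)
$\frac{G}{\left(-115\right) 423} = \frac{672439}{809433 \left(\left(-115\right) 423\right)} = \frac{672439}{809433 \left(-48645\right)} = \frac{672439}{809433} \left(- \frac{1}{48645}\right) = - \frac{672439}{39374868285}$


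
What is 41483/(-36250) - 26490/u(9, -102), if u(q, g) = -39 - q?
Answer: 79855943/145000 ≈ 550.73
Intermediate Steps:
41483/(-36250) - 26490/u(9, -102) = 41483/(-36250) - 26490/(-39 - 1*9) = 41483*(-1/36250) - 26490/(-39 - 9) = -41483/36250 - 26490/(-48) = -41483/36250 - 26490*(-1/48) = -41483/36250 + 4415/8 = 79855943/145000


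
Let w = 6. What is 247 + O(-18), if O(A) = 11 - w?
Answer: 252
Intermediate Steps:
O(A) = 5 (O(A) = 11 - 1*6 = 11 - 6 = 5)
247 + O(-18) = 247 + 5 = 252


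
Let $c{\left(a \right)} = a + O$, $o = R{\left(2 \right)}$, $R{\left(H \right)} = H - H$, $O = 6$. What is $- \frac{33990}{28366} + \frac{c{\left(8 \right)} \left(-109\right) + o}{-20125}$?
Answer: $- \frac{45768731}{40776125} \approx -1.1224$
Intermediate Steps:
$R{\left(H \right)} = 0$
$o = 0$
$c{\left(a \right)} = 6 + a$ ($c{\left(a \right)} = a + 6 = 6 + a$)
$- \frac{33990}{28366} + \frac{c{\left(8 \right)} \left(-109\right) + o}{-20125} = - \frac{33990}{28366} + \frac{\left(6 + 8\right) \left(-109\right) + 0}{-20125} = \left(-33990\right) \frac{1}{28366} + \left(14 \left(-109\right) + 0\right) \left(- \frac{1}{20125}\right) = - \frac{16995}{14183} + \left(-1526 + 0\right) \left(- \frac{1}{20125}\right) = - \frac{16995}{14183} - - \frac{218}{2875} = - \frac{16995}{14183} + \frac{218}{2875} = - \frac{45768731}{40776125}$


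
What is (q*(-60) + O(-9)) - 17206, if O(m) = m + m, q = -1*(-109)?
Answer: -23764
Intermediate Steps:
q = 109
O(m) = 2*m
(q*(-60) + O(-9)) - 17206 = (109*(-60) + 2*(-9)) - 17206 = (-6540 - 18) - 17206 = -6558 - 17206 = -23764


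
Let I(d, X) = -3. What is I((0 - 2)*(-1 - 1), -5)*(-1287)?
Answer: 3861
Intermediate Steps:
I((0 - 2)*(-1 - 1), -5)*(-1287) = -3*(-1287) = 3861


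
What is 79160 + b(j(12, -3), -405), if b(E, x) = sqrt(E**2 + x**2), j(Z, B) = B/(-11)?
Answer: 79160 + 3*sqrt(2205226)/11 ≈ 79565.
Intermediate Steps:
j(Z, B) = -B/11 (j(Z, B) = B*(-1/11) = -B/11)
79160 + b(j(12, -3), -405) = 79160 + sqrt((-1/11*(-3))**2 + (-405)**2) = 79160 + sqrt((3/11)**2 + 164025) = 79160 + sqrt(9/121 + 164025) = 79160 + sqrt(19847034/121) = 79160 + 3*sqrt(2205226)/11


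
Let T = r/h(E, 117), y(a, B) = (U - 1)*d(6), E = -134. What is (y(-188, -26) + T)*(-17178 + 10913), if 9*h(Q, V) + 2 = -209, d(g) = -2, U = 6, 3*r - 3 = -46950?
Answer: -869149715/211 ≈ -4.1192e+6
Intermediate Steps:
r = -15649 (r = 1 + (⅓)*(-46950) = 1 - 15650 = -15649)
h(Q, V) = -211/9 (h(Q, V) = -2/9 + (⅑)*(-209) = -2/9 - 209/9 = -211/9)
y(a, B) = -10 (y(a, B) = (6 - 1)*(-2) = 5*(-2) = -10)
T = 140841/211 (T = -15649/(-211/9) = -15649*(-9/211) = 140841/211 ≈ 667.49)
(y(-188, -26) + T)*(-17178 + 10913) = (-10 + 140841/211)*(-17178 + 10913) = (138731/211)*(-6265) = -869149715/211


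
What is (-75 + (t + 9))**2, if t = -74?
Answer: 19600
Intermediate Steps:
(-75 + (t + 9))**2 = (-75 + (-74 + 9))**2 = (-75 - 65)**2 = (-140)**2 = 19600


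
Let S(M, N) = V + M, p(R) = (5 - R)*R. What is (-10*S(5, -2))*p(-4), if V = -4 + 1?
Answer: 720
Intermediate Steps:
V = -3
p(R) = R*(5 - R)
S(M, N) = -3 + M
(-10*S(5, -2))*p(-4) = (-10*(-3 + 5))*(-4*(5 - 1*(-4))) = (-10*2)*(-4*(5 + 4)) = -(-80)*9 = -20*(-36) = 720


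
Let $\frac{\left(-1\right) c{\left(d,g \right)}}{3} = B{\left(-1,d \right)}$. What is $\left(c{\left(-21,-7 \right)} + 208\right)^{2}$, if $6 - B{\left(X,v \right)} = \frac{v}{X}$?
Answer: $64009$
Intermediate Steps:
$B{\left(X,v \right)} = 6 - \frac{v}{X}$
$c{\left(d,g \right)} = -18 - 3 d$ ($c{\left(d,g \right)} = - 3 \left(6 - \frac{d}{-1}\right) = - 3 \left(6 - d \left(-1\right)\right) = - 3 \left(6 + d\right) = -18 - 3 d$)
$\left(c{\left(-21,-7 \right)} + 208\right)^{2} = \left(\left(-18 - -63\right) + 208\right)^{2} = \left(\left(-18 + 63\right) + 208\right)^{2} = \left(45 + 208\right)^{2} = 253^{2} = 64009$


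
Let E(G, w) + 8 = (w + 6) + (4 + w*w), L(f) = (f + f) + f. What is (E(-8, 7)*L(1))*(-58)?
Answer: -10092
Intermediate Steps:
L(f) = 3*f (L(f) = 2*f + f = 3*f)
E(G, w) = 2 + w + w² (E(G, w) = -8 + ((w + 6) + (4 + w*w)) = -8 + ((6 + w) + (4 + w²)) = -8 + (10 + w + w²) = 2 + w + w²)
(E(-8, 7)*L(1))*(-58) = ((2 + 7 + 7²)*(3*1))*(-58) = ((2 + 7 + 49)*3)*(-58) = (58*3)*(-58) = 174*(-58) = -10092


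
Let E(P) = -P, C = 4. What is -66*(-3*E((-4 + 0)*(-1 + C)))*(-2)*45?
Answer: -213840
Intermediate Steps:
-66*(-3*E((-4 + 0)*(-1 + C)))*(-2)*45 = -66*(-(-3)*(-4 + 0)*(-1 + 4))*(-2)*45 = -66*(-(-3)*(-4*3))*(-2)*45 = -66*(-(-3)*(-12))*(-2)*45 = -66*(-3*12)*(-2)*45 = -(-2376)*(-2)*45 = -66*72*45 = -4752*45 = -213840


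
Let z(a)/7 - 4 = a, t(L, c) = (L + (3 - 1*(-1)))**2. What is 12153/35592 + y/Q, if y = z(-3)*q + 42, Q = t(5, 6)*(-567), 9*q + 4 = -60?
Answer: 239326139/700557336 ≈ 0.34162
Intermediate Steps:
q = -64/9 (q = -4/9 + (1/9)*(-60) = -4/9 - 20/3 = -64/9 ≈ -7.1111)
t(L, c) = (4 + L)**2 (t(L, c) = (L + (3 + 1))**2 = (L + 4)**2 = (4 + L)**2)
z(a) = 28 + 7*a
Q = -45927 (Q = (4 + 5)**2*(-567) = 9**2*(-567) = 81*(-567) = -45927)
y = -70/9 (y = (28 + 7*(-3))*(-64/9) + 42 = (28 - 21)*(-64/9) + 42 = 7*(-64/9) + 42 = -448/9 + 42 = -70/9 ≈ -7.7778)
12153/35592 + y/Q = 12153/35592 - 70/9/(-45927) = 12153*(1/35592) - 70/9*(-1/45927) = 4051/11864 + 10/59049 = 239326139/700557336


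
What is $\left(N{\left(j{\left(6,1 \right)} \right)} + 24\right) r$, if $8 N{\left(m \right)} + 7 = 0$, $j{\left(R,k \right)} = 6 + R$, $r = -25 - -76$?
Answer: $\frac{9435}{8} \approx 1179.4$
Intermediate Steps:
$r = 51$ ($r = -25 + 76 = 51$)
$N{\left(m \right)} = - \frac{7}{8}$ ($N{\left(m \right)} = - \frac{7}{8} + \frac{1}{8} \cdot 0 = - \frac{7}{8} + 0 = - \frac{7}{8}$)
$\left(N{\left(j{\left(6,1 \right)} \right)} + 24\right) r = \left(- \frac{7}{8} + 24\right) 51 = \frac{185}{8} \cdot 51 = \frac{9435}{8}$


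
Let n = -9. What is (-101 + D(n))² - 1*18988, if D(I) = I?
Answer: -6888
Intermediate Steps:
(-101 + D(n))² - 1*18988 = (-101 - 9)² - 1*18988 = (-110)² - 18988 = 12100 - 18988 = -6888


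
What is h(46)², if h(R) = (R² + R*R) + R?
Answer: 18301284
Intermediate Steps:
h(R) = R + 2*R² (h(R) = (R² + R²) + R = 2*R² + R = R + 2*R²)
h(46)² = (46*(1 + 2*46))² = (46*(1 + 92))² = (46*93)² = 4278² = 18301284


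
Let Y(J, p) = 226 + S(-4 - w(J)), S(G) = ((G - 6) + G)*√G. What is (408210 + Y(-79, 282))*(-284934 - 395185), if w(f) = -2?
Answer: -277785083884 + 6801190*I*√2 ≈ -2.7779e+11 + 9.6183e+6*I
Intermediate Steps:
S(G) = √G*(-6 + 2*G) (S(G) = ((-6 + G) + G)*√G = (-6 + 2*G)*√G = √G*(-6 + 2*G))
Y(J, p) = 226 - 10*I*√2 (Y(J, p) = 226 + 2*√(-4 - 1*(-2))*(-3 + (-4 - 1*(-2))) = 226 + 2*√(-4 + 2)*(-3 + (-4 + 2)) = 226 + 2*√(-2)*(-3 - 2) = 226 + 2*(I*√2)*(-5) = 226 - 10*I*√2)
(408210 + Y(-79, 282))*(-284934 - 395185) = (408210 + (226 - 10*I*√2))*(-284934 - 395185) = (408436 - 10*I*√2)*(-680119) = -277785083884 + 6801190*I*√2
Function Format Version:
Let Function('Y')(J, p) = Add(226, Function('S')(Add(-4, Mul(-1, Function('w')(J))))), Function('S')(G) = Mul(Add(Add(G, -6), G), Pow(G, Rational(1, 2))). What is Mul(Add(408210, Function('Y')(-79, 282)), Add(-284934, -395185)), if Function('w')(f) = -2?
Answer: Add(-277785083884, Mul(6801190, I, Pow(2, Rational(1, 2)))) ≈ Add(-2.7779e+11, Mul(9.6183e+6, I))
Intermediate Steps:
Function('S')(G) = Mul(Pow(G, Rational(1, 2)), Add(-6, Mul(2, G))) (Function('S')(G) = Mul(Add(Add(-6, G), G), Pow(G, Rational(1, 2))) = Mul(Add(-6, Mul(2, G)), Pow(G, Rational(1, 2))) = Mul(Pow(G, Rational(1, 2)), Add(-6, Mul(2, G))))
Function('Y')(J, p) = Add(226, Mul(-10, I, Pow(2, Rational(1, 2)))) (Function('Y')(J, p) = Add(226, Mul(2, Pow(Add(-4, Mul(-1, -2)), Rational(1, 2)), Add(-3, Add(-4, Mul(-1, -2))))) = Add(226, Mul(2, Pow(Add(-4, 2), Rational(1, 2)), Add(-3, Add(-4, 2)))) = Add(226, Mul(2, Pow(-2, Rational(1, 2)), Add(-3, -2))) = Add(226, Mul(2, Mul(I, Pow(2, Rational(1, 2))), -5)) = Add(226, Mul(-10, I, Pow(2, Rational(1, 2)))))
Mul(Add(408210, Function('Y')(-79, 282)), Add(-284934, -395185)) = Mul(Add(408210, Add(226, Mul(-10, I, Pow(2, Rational(1, 2))))), Add(-284934, -395185)) = Mul(Add(408436, Mul(-10, I, Pow(2, Rational(1, 2)))), -680119) = Add(-277785083884, Mul(6801190, I, Pow(2, Rational(1, 2))))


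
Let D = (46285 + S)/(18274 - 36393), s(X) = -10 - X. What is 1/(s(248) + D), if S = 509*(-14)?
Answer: -18119/4713861 ≈ -0.0038438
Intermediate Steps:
S = -7126
D = -39159/18119 (D = (46285 - 7126)/(18274 - 36393) = 39159/(-18119) = 39159*(-1/18119) = -39159/18119 ≈ -2.1612)
1/(s(248) + D) = 1/((-10 - 1*248) - 39159/18119) = 1/((-10 - 248) - 39159/18119) = 1/(-258 - 39159/18119) = 1/(-4713861/18119) = -18119/4713861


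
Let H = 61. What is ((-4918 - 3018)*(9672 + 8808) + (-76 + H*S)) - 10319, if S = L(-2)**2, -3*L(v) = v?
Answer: -1320008831/9 ≈ -1.4667e+8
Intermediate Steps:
L(v) = -v/3
S = 4/9 (S = (-1/3*(-2))**2 = (2/3)**2 = 4/9 ≈ 0.44444)
((-4918 - 3018)*(9672 + 8808) + (-76 + H*S)) - 10319 = ((-4918 - 3018)*(9672 + 8808) + (-76 + 61*(4/9))) - 10319 = (-7936*18480 + (-76 + 244/9)) - 10319 = (-146657280 - 440/9) - 10319 = -1319915960/9 - 10319 = -1320008831/9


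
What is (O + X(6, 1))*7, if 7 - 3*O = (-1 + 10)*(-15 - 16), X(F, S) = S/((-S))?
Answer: 1981/3 ≈ 660.33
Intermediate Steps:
X(F, S) = -1 (X(F, S) = S*(-1/S) = -1)
O = 286/3 (O = 7/3 - (-1 + 10)*(-15 - 16)/3 = 7/3 - 3*(-31) = 7/3 - ⅓*(-279) = 7/3 + 93 = 286/3 ≈ 95.333)
(O + X(6, 1))*7 = (286/3 - 1)*7 = (283/3)*7 = 1981/3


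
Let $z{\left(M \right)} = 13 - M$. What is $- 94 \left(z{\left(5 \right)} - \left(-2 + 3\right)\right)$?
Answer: $-658$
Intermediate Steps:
$- 94 \left(z{\left(5 \right)} - \left(-2 + 3\right)\right) = - 94 \left(\left(13 - 5\right) - \left(-2 + 3\right)\right) = - 94 \left(\left(13 - 5\right) - 1\right) = - 94 \left(8 - 1\right) = \left(-94\right) 7 = -658$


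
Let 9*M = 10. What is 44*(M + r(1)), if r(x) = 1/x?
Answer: 836/9 ≈ 92.889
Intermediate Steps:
M = 10/9 (M = (⅑)*10 = 10/9 ≈ 1.1111)
44*(M + r(1)) = 44*(10/9 + 1/1) = 44*(10/9 + 1) = 44*(19/9) = 836/9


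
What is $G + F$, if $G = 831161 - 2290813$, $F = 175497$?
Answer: $-1284155$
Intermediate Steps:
$G = -1459652$ ($G = 831161 - 2290813 = -1459652$)
$G + F = -1459652 + 175497 = -1284155$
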